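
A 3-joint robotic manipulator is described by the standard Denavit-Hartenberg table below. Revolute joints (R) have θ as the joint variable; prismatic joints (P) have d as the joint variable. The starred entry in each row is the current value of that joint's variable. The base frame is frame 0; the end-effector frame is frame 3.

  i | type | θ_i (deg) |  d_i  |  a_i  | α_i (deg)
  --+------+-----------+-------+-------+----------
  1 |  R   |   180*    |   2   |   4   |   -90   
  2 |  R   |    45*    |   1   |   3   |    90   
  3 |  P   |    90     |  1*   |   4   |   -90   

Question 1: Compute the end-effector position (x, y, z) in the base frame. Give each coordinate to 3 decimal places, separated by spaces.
after link 1: o_1 = (-4.0000, 0.0000, 2.0000)
after link 2: o_2 = (-6.1213, -1.0000, -0.1213)
after link 3: o_3 = (-6.8284, -5.0000, 0.5858)

-6.828 -5.000 0.586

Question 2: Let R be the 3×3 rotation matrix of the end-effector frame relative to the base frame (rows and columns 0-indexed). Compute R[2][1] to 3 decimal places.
End-effector y-axis (col 1 of R) = (0.7071,-0.0000,-0.7071)
R[2][1] = -0.7071

-0.707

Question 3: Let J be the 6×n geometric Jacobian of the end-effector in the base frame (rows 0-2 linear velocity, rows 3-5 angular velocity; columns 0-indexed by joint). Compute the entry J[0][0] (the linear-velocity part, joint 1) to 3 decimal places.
5.000

axis z_0 = ẑ; lever o_n−o_0 = (-6.8284,-5.0000,0.5858)
cross product → J_v[:, 0] = (5.0000,-6.8284,0.0000)
J_ω[:, 0] = z_0
entry J[0][0] = 5.0000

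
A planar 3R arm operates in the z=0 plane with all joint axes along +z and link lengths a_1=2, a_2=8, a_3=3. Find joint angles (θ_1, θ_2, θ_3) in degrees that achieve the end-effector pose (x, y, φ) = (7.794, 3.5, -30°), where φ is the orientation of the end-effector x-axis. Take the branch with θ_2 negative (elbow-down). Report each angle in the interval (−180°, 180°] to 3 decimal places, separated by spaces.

150.007 -120.005 -60.002

wrist centre = target − a_3·(cos φ, sin φ) = (5.1959, 5.0000)
cos θ_2 = (51.9976−2²−8²)/(2·2·8) = -0.5001; θ_2 = -120.0049° (elbow-down)
β = atan2(5.0000,5.1959) = 43.8991°; ψ = atan2(-6.9279,-2.0006) = -106.1074°
θ_1 = β − ψ = 150.0065°
θ_3 = φ − θ_1 − θ_2 = -60.0016° (wrapped to (-180°,180°])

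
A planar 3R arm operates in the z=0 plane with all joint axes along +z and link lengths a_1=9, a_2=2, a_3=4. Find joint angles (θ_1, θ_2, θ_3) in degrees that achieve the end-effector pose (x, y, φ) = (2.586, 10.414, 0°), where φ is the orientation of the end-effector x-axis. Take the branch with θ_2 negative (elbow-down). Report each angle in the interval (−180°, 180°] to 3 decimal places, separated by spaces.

wrist centre = target − a_3·(cos φ, sin φ) = (-1.4140, 10.4140)
cos θ_2 = (110.4508−9²−2²)/(2·9·2) = 0.7070; θ_2 = -45.0114° (elbow-down)
β = atan2(10.4140,-1.4140) = 97.7323°; ψ = atan2(-1.4145,10.4139) = -7.7350°
θ_1 = β − ψ = 105.4672°
θ_3 = φ − θ_1 − θ_2 = -60.4559° (wrapped to (-180°,180°])

105.467 -45.011 -60.456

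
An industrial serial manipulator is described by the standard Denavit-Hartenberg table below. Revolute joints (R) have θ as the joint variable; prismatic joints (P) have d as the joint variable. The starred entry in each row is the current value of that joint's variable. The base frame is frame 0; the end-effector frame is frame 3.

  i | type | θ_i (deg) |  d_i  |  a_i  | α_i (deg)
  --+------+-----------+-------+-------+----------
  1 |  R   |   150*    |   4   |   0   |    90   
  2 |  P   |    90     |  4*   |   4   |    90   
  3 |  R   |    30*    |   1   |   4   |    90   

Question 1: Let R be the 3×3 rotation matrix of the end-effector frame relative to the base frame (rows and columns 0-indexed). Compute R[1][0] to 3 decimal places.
0.433

End-effector x-axis (col 0 of R) = (0.2500,0.4330,0.8660)
R[1][0] = 0.4330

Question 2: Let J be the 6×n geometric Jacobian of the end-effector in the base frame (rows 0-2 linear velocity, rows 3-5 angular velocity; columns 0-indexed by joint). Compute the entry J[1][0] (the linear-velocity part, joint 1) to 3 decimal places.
axis z_0 = ẑ; lever o_n−o_0 = (2.1340,5.6962,11.4641)
cross product → J_v[:, 0] = (-5.6962,2.1340,0.0000)
J_ω[:, 0] = z_0
entry J[1][0] = 2.1340

2.134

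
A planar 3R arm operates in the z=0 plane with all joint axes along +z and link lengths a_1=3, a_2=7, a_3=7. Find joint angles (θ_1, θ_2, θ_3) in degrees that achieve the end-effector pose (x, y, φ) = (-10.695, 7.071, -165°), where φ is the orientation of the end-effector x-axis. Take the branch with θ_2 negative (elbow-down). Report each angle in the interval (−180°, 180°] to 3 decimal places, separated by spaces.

wrist centre = target − a_3·(cos φ, sin φ) = (-3.9335, 8.8827)
cos θ_2 = (94.3755−3²−7²)/(2·3·7) = 0.8661; θ_2 = -29.9933° (elbow-down)
β = atan2(8.8827,-3.9335) = 113.8851°; ψ = atan2(-3.4993,9.0626) = -21.1128°
θ_1 = β − ψ = 134.9979°
θ_3 = φ − θ_1 − θ_2 = 89.9954° (wrapped to (-180°,180°])

134.998 -29.993 89.995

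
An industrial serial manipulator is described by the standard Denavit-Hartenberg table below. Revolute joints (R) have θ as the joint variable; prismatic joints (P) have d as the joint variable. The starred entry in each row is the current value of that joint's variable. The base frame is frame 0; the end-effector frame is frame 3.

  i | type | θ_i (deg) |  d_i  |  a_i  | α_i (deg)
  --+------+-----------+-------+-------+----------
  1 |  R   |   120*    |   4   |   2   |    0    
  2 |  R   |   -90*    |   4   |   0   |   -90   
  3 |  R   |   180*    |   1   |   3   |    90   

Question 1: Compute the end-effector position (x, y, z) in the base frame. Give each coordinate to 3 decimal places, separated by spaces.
-4.098 1.098 8.000

after link 1: o_1 = (-1.0000, 1.7321, 4.0000)
after link 2: o_2 = (-1.0000, 1.7321, 8.0000)
after link 3: o_3 = (-4.0981, 1.0981, 8.0000)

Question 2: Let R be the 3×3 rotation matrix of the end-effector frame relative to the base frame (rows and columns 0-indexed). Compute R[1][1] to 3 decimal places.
End-effector y-axis (col 1 of R) = (-0.5000,0.8660,0.0000)
R[1][1] = 0.8660

0.866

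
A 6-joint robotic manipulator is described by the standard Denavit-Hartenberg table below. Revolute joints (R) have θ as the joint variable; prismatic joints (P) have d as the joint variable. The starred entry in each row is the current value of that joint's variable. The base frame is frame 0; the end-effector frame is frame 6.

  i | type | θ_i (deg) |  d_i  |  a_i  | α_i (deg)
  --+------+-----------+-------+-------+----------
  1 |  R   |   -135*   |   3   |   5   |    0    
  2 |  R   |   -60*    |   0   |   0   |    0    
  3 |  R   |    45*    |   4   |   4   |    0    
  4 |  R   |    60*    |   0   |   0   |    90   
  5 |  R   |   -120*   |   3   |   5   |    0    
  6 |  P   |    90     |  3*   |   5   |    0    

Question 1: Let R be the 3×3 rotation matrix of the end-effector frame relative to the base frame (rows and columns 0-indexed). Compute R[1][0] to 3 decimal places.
-0.866

End-effector x-axis (col 0 of R) = (-0.0000,-0.8660,-0.5000)
R[1][0] = -0.8660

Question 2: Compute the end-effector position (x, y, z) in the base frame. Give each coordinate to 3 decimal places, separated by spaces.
after link 1: o_1 = (-3.5355, -3.5355, 3.0000)
after link 2: o_2 = (-3.5355, -3.5355, 3.0000)
after link 3: o_3 = (-6.9996, -5.5355, 7.0000)
after link 4: o_4 = (-6.9996, -5.5355, 7.0000)
after link 5: o_5 = (-9.9996, -3.0355, 2.6699)
after link 6: o_6 = (-12.9996, -7.3657, 0.1699)

-13.000 -7.366 0.170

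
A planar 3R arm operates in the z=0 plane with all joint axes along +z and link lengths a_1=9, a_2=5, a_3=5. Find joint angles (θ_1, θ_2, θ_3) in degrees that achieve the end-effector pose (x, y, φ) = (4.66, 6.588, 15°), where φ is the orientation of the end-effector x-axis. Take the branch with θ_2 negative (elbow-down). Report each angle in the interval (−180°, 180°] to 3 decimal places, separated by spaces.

wrist centre = target − a_3·(cos φ, sin φ) = (-0.1696, 5.2939)
cos θ_2 = (28.0542−9²−5²)/(2·9·5) = -0.8661; θ_2 = -150.0045° (elbow-down)
β = atan2(5.2939,-0.1696) = 91.8353°; ψ = atan2(-2.4997,4.6697) = -28.1600°
θ_1 = β − ψ = 119.9952°
θ_3 = φ − θ_1 − θ_2 = 45.0092° (wrapped to (-180°,180°])

119.995 -150.004 45.009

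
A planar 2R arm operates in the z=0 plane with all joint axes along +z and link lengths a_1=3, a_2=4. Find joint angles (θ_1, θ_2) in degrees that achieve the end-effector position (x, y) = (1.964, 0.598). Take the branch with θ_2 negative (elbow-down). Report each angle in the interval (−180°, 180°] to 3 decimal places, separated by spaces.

120.002 -150.002

cos θ_2 = (4.2149−3²−4²)/(2·3·4) = -0.8660; θ_2 = -150.0023° (elbow-down)
β = atan2(0.5980,1.9640) = 16.9345°; ψ = atan2(-1.9999,-0.4642) = -103.0674°
θ_1 = β − ψ = 120.0019°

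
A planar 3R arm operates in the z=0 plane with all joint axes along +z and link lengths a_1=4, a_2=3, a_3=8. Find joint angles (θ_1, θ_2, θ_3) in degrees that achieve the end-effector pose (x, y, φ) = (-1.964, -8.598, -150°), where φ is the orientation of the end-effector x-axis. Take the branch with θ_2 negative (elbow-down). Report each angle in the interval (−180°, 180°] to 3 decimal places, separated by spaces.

-30.000 -29.999 -90.002

wrist centre = target − a_3·(cos φ, sin φ) = (4.9642, -4.5980)
cos θ_2 = (45.7849−4²−3²)/(2·4·3) = 0.8660; θ_2 = -29.9985° (elbow-down)
β = atan2(-4.5980,4.9642) = -42.8068°; ψ = atan2(-1.4999,6.5981) = -12.8073°
θ_1 = β − ψ = -29.9996°
θ_3 = φ − θ_1 − θ_2 = -90.0019° (wrapped to (-180°,180°])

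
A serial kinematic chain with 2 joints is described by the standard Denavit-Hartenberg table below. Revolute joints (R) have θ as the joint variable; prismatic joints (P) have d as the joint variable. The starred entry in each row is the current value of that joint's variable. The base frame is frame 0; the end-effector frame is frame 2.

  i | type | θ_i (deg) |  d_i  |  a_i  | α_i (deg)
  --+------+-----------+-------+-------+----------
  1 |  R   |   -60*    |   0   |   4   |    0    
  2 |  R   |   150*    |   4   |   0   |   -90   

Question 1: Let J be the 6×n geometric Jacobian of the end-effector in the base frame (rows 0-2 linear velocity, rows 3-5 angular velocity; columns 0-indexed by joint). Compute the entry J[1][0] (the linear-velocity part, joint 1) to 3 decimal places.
axis z_0 = ẑ; lever o_n−o_0 = (2.0000,-3.4641,4.0000)
cross product → J_v[:, 0] = (3.4641,2.0000,-0.0000)
J_ω[:, 0] = z_0
entry J[1][0] = 2.0000

2.000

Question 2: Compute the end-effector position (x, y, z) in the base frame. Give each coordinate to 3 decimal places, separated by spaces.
2.000 -3.464 4.000

after link 1: o_1 = (2.0000, -3.4641, 0.0000)
after link 2: o_2 = (2.0000, -3.4641, 4.0000)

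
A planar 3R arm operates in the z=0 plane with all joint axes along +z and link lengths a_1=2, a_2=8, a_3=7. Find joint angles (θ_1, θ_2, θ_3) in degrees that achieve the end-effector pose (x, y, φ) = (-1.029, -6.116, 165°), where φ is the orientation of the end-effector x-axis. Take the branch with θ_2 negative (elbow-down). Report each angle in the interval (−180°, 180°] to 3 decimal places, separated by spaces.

wrist centre = target − a_3·(cos φ, sin φ) = (5.7325, -7.9277)
cos θ_2 = (95.7103−2²−8²)/(2·2·8) = 0.8659; θ_2 = -30.0090° (elbow-down)
β = atan2(-7.9277,5.7325) = -54.1296°; ψ = atan2(-4.0011,8.9276) = -24.1406°
θ_1 = β − ψ = -29.9890°
θ_3 = φ − θ_1 − θ_2 = -135.0020° (wrapped to (-180°,180°])

-29.989 -30.009 -135.002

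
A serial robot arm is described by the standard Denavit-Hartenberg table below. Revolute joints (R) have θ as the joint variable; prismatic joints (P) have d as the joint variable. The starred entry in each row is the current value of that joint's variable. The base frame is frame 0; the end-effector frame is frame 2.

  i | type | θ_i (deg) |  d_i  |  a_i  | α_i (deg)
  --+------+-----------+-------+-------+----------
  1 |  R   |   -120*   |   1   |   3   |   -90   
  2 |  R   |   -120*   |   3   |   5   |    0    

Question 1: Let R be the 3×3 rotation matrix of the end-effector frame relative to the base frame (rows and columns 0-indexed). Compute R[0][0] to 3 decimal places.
0.250

End-effector x-axis (col 0 of R) = (0.2500,0.4330,0.8660)
R[0][0] = 0.2500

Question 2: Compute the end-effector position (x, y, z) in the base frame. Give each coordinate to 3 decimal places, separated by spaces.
after link 1: o_1 = (-1.5000, -2.5981, 1.0000)
after link 2: o_2 = (2.3481, -1.9330, 5.3301)

2.348 -1.933 5.330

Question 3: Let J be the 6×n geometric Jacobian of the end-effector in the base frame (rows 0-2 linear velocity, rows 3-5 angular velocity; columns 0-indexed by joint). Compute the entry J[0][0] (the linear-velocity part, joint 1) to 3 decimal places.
axis z_0 = ẑ; lever o_n−o_0 = (2.3481,-1.9330,5.3301)
cross product → J_v[:, 0] = (1.9330,2.3481,-0.0000)
J_ω[:, 0] = z_0
entry J[0][0] = 1.9330

1.933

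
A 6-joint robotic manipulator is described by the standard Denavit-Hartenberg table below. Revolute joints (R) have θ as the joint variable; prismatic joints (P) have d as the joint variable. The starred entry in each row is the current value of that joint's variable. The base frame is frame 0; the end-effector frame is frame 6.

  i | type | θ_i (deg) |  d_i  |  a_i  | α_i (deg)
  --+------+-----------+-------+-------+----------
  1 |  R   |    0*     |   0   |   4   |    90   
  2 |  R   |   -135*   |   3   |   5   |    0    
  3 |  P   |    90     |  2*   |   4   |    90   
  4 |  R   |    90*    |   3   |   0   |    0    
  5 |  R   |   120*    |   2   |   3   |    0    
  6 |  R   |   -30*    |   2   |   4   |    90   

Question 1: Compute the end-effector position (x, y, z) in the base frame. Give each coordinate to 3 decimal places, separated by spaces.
-6.322 -3.500 -6.648

after link 1: o_1 = (4.0000, 0.0000, 0.0000)
after link 2: o_2 = (0.4645, -3.0000, -3.5355)
after link 3: o_3 = (3.2929, -5.0000, -6.3640)
after link 4: o_4 = (1.1716, -5.0000, -8.4853)
after link 5: o_5 = (-2.0798, -3.5000, -8.0624)
after link 6: o_6 = (-6.3224, -3.5000, -6.6482)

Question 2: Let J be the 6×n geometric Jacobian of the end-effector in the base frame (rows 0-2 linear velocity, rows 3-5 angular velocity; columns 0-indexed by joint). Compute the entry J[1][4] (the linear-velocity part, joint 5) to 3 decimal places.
6.598

axis z_4 = (-0.7071,-0.0000,-0.7071); lever o_n−o_4 = (-7.4940,1.5000,1.8371)
cross product → J_v[:, 4] = (1.0607,6.5981,-1.0607)
J_ω[:, 4] = z_4
entry J[1][4] = 6.5981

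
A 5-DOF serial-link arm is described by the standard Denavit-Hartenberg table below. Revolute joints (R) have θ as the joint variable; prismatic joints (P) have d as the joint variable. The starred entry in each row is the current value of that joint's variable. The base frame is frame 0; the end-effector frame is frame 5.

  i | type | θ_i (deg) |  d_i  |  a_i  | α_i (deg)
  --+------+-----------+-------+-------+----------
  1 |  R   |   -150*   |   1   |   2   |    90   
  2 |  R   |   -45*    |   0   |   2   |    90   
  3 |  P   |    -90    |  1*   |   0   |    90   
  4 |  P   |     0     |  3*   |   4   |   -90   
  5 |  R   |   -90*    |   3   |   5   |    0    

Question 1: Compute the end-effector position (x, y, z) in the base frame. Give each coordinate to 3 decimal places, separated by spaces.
after link 1: o_1 = (-1.7321, -1.0000, 1.0000)
after link 2: o_2 = (-2.9568, -1.7071, -0.4142)
after link 3: o_3 = (-2.3444, -1.3536, -1.1213)
after link 4: o_4 = (1.4927, -3.7570, 1.0000)
after link 5: o_5 = (6.3917, -0.9286, 2.4142)

6.392 -0.929 2.414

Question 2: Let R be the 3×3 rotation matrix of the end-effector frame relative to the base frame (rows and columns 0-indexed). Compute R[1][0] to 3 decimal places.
End-effector x-axis (col 0 of R) = (0.6124,0.3536,0.7071)
R[1][0] = 0.3536

0.354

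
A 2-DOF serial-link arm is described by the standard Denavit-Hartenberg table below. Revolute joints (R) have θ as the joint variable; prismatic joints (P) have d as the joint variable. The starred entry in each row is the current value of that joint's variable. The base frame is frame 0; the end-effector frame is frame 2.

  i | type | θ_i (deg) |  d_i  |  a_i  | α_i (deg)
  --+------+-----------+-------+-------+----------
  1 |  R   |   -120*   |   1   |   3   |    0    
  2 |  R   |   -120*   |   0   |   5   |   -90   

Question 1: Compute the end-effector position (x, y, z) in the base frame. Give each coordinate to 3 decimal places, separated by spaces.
-4.000 1.732 1.000

after link 1: o_1 = (-1.5000, -2.5981, 1.0000)
after link 2: o_2 = (-4.0000, 1.7321, 1.0000)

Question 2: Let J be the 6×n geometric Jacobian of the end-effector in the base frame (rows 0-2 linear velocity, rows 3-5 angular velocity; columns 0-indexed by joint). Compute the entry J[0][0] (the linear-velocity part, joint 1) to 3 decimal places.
axis z_0 = ẑ; lever o_n−o_0 = (-4.0000,1.7321,1.0000)
cross product → J_v[:, 0] = (-1.7321,-4.0000,0.0000)
J_ω[:, 0] = z_0
entry J[0][0] = -1.7321

-1.732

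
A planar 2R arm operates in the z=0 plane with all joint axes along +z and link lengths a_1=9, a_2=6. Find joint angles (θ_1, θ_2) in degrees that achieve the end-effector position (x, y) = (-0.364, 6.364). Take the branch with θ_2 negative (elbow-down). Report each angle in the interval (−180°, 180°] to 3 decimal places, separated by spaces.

cos θ_2 = (40.6330−9²−6²)/(2·9·6) = -0.7071; θ_2 = -134.9996° (elbow-down)
β = atan2(6.3640,-0.3640) = 93.2736°; ψ = atan2(-4.2427,4.7574) = -41.7268°
θ_1 = β − ψ = 135.0004°

135.000 -135.000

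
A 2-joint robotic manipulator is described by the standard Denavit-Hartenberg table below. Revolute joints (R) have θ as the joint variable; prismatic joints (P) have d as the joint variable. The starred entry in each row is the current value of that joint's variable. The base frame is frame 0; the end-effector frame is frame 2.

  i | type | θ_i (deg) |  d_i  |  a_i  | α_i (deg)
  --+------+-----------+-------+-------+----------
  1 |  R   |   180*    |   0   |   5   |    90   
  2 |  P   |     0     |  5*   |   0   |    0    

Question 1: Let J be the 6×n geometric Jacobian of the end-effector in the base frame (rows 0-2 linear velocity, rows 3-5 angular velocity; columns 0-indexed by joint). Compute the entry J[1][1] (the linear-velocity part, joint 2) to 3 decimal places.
1.000

prismatic axis z_1 = (0.0000,1.0000,0.0000)
J_v[:, 1] = z_1; J_ω[:, 1] = (0,0,0)
entry J[1][1] = 1.0000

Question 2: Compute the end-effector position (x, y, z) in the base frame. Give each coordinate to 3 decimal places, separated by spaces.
-5.000 5.000 0.000

after link 1: o_1 = (-5.0000, 0.0000, 0.0000)
after link 2: o_2 = (-5.0000, 5.0000, 0.0000)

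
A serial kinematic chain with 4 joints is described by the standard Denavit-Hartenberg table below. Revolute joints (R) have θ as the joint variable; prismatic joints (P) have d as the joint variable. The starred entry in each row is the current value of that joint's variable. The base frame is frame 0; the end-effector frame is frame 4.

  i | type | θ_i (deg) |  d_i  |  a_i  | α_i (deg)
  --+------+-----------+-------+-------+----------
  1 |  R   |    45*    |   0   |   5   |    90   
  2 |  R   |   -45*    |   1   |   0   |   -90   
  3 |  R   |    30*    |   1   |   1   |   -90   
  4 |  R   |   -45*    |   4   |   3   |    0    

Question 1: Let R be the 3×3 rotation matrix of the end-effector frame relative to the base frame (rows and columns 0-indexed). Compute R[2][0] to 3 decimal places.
End-effector x-axis (col 0 of R) = (0.4097,0.9097,0.0670)
R[2][0] = 0.0670

0.067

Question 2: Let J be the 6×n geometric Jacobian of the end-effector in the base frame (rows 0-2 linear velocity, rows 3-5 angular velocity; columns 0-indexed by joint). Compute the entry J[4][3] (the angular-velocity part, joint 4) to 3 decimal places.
axis z_3 = (-0.8624,0.3624,0.3536); lever o_n−o_3 = (-2.2203,4.1787,1.6152)
cross product → J_v[:, 3] = (-0.8921,0.6079,-2.7990)
J_ω[:, 3] = z_3
entry J[4][3] = 0.3624

0.362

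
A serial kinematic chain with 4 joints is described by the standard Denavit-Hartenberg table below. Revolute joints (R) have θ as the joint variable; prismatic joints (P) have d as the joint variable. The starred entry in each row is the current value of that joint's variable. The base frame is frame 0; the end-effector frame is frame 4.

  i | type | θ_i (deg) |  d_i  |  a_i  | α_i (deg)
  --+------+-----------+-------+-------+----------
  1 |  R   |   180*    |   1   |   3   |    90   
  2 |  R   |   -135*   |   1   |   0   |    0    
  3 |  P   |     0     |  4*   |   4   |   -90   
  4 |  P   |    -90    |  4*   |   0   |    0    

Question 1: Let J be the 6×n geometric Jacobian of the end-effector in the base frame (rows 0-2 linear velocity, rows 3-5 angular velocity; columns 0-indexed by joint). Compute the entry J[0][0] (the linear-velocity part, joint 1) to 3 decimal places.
-5.000

axis z_0 = ẑ; lever o_n−o_0 = (-3.0000,5.0000,-4.6569)
cross product → J_v[:, 0] = (-5.0000,-3.0000,0.0000)
J_ω[:, 0] = z_0
entry J[0][0] = -5.0000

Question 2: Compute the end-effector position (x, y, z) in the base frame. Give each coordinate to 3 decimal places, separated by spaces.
after link 1: o_1 = (-3.0000, 0.0000, 1.0000)
after link 2: o_2 = (-3.0000, 1.0000, 1.0000)
after link 3: o_3 = (-0.1716, 5.0000, -1.8284)
after link 4: o_4 = (-3.0000, 5.0000, -4.6569)

-3.000 5.000 -4.657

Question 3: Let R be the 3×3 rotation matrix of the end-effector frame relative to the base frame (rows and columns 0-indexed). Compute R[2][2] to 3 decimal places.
-0.707

End-effector z-axis (col 2 of R) = (-0.7071,0.0000,-0.7071)
R[2][2] = -0.7071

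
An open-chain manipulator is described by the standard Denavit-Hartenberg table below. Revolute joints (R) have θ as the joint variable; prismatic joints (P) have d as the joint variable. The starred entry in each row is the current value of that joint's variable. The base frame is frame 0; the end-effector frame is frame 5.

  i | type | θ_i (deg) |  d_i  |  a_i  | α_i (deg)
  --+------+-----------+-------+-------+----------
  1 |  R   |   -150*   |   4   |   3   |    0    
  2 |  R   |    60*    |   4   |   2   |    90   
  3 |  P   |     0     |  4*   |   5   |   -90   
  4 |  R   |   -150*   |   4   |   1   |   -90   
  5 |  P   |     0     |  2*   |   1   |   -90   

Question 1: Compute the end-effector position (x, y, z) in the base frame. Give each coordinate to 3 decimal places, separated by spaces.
after link 1: o_1 = (-2.5981, -1.5000, 4.0000)
after link 2: o_2 = (-2.5981, -3.5000, 8.0000)
after link 3: o_3 = (-6.5981, -8.5000, 8.0000)
after link 4: o_4 = (-7.0981, -7.6340, 12.0000)
after link 5: o_5 = (-9.3301, -7.7679, 12.0000)

-9.330 -7.768 12.000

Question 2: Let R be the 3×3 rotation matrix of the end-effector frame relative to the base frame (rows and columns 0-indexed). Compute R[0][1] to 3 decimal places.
End-effector y-axis (col 1 of R) = (0.8660,0.5000,-0.0000)
R[0][1] = 0.8660

0.866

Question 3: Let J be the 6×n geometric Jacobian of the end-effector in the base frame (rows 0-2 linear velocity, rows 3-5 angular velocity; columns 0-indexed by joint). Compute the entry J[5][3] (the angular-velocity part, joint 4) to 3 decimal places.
1.000

axis z_3 = (0.0000,0.0000,1.0000); lever o_n−o_3 = (-2.7321,0.7321,4.0000)
cross product → J_v[:, 3] = (-0.7321,-2.7321,0.0000)
J_ω[:, 3] = z_3
entry J[5][3] = 1.0000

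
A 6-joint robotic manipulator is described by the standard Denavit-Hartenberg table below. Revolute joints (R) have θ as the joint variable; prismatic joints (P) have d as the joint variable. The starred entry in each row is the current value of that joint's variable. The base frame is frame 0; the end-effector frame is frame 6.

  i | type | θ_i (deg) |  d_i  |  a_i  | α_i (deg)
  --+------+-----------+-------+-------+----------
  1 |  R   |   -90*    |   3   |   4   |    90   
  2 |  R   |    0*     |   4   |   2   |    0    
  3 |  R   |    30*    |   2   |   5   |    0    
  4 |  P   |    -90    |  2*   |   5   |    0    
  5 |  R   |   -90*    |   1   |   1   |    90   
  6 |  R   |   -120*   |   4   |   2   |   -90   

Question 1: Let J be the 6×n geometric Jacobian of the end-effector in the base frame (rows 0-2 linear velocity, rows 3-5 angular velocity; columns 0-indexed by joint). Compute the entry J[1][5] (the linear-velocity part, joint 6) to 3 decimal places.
1.500

axis z_5 = (-0.0000,0.5000,0.8660); lever o_n−o_5 = (1.7321,1.1340,3.9641)
cross product → J_v[:, 5] = (1.0000,1.5000,-0.8660)
J_ω[:, 5] = z_5
entry J[1][5] = 1.5000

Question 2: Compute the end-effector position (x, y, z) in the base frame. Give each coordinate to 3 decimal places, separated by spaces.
after link 1: o_1 = (0.0000, -4.0000, 3.0000)
after link 2: o_2 = (-4.0000, -6.0000, 3.0000)
after link 3: o_3 = (-6.0000, -10.3301, 5.5000)
after link 4: o_4 = (-8.0000, -12.8301, 1.1699)
after link 5: o_5 = (-9.0000, -11.9641, 0.6699)
after link 6: o_6 = (-7.2679, -10.8301, 4.6340)

-7.268 -10.830 4.634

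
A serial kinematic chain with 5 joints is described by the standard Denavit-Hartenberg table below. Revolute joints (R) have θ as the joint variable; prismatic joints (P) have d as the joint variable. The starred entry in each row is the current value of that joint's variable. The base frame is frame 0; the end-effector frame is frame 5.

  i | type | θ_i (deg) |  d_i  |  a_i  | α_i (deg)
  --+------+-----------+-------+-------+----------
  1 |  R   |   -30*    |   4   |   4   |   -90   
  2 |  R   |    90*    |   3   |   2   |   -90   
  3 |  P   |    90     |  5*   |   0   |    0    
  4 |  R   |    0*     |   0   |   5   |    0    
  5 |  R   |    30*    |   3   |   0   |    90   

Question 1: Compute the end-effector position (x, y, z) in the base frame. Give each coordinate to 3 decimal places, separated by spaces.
-4.464 0.268 2.000

after link 1: o_1 = (3.4641, -2.0000, 4.0000)
after link 2: o_2 = (4.9641, 0.5981, 2.0000)
after link 3: o_3 = (0.6340, 3.0981, 2.0000)
after link 4: o_4 = (-1.8660, -1.2321, 2.0000)
after link 5: o_5 = (-4.4641, 0.2679, 2.0000)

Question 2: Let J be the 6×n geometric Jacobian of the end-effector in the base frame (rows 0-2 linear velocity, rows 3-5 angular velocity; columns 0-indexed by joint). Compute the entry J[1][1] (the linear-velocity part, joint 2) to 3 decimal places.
axis z_1 = (0.5000,0.8660,0.0000); lever o_n−o_1 = (-7.9282,2.2679,-2.0000)
cross product → J_v[:, 1] = (-1.7321,1.0000,8.0000)
J_ω[:, 1] = z_1
entry J[1][1] = 1.0000

1.000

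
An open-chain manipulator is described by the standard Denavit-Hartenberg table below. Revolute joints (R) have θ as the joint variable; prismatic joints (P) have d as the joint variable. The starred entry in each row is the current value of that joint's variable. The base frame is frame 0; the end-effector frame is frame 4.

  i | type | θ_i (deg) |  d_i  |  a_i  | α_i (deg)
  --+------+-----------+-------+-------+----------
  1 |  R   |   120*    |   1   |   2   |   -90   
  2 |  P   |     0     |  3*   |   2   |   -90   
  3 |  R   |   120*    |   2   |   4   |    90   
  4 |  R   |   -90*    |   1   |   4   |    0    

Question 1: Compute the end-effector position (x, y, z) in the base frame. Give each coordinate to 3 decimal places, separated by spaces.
after link 1: o_1 = (-1.0000, 1.7321, 1.0000)
after link 2: o_2 = (-4.5981, 1.9641, 1.0000)
after link 3: o_3 = (-0.5981, 1.9641, -1.0000)
after link 4: o_4 = (-0.5981, 2.9641, 3.0000)

-0.598 2.964 3.000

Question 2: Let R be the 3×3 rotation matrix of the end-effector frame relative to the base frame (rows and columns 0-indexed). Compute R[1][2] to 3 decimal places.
End-effector z-axis (col 2 of R) = (-0.0000,1.0000,-0.0000)
R[1][2] = 1.0000

1.000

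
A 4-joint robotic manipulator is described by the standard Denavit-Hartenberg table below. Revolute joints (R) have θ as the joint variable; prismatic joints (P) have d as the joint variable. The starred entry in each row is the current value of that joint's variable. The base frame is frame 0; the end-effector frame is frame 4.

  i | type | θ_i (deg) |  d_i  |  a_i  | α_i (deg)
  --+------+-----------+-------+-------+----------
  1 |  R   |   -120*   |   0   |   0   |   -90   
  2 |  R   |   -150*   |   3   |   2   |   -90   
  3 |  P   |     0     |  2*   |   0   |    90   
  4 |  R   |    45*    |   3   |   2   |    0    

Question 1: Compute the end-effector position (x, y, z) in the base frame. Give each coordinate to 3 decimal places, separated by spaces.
5.821 -1.918 4.664

after link 1: o_1 = (0.0000, 0.0000, 0.0000)
after link 2: o_2 = (3.4641, 0.0000, 1.0000)
after link 3: o_3 = (2.9641, -0.8660, 2.7321)
after link 4: o_4 = (5.8210, -1.9177, 4.6639)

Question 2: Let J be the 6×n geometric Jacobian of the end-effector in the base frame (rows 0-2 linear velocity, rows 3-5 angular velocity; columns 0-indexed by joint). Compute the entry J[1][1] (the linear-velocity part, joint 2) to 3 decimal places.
-4.039

axis z_1 = (0.8660,-0.5000,0.0000); lever o_n−o_1 = (5.8210,-1.9177,4.6639)
cross product → J_v[:, 1] = (-2.3320,-4.0391,1.2497)
J_ω[:, 1] = z_1
entry J[1][1] = -4.0391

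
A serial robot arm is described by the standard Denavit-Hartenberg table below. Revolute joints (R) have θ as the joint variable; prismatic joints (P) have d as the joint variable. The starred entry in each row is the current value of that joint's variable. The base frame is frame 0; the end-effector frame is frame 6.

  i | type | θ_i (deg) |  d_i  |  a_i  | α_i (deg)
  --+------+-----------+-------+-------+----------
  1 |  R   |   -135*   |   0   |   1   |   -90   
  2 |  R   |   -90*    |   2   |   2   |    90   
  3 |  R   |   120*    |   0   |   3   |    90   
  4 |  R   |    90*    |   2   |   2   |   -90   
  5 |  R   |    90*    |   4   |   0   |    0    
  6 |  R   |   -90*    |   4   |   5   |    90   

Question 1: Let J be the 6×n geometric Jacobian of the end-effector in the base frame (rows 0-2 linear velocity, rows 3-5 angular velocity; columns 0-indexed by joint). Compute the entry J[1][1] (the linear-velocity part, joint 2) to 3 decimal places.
-4.407

axis z_1 = (0.7071,-0.7071,0.0000); lever o_n−o_1 = (4.0092,5.8903,6.2321)
cross product → J_v[:, 1] = (-4.4067,-4.4067,7.0000)
J_ω[:, 1] = z_1
entry J[1][1] = -4.4067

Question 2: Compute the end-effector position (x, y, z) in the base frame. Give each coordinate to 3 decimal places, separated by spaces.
3.302 5.183 6.232

after link 1: o_1 = (-0.7071, -0.7071, 0.0000)
after link 2: o_2 = (0.7071, -2.1213, 2.0000)
after link 3: o_3 = (2.5442, -3.9584, 0.5000)
after link 4: o_4 = (4.6655, -3.2513, 2.2321)
after link 5: o_5 = (2.2161, -0.8018, 4.2321)
after link 6: o_6 = (3.3021, 5.1832, 6.2321)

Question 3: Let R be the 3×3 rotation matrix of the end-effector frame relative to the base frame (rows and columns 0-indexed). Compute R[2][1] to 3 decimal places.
End-effector y-axis (col 1 of R) = (-0.6124,0.6124,0.5000)
R[2][1] = 0.5000

0.500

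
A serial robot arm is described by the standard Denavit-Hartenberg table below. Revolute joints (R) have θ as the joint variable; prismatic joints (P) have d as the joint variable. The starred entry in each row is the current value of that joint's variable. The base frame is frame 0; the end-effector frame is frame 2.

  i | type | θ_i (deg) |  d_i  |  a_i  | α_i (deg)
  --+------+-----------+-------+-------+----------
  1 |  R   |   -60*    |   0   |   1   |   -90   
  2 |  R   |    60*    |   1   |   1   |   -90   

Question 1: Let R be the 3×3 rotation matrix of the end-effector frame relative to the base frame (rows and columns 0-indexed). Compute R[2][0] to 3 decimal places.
End-effector x-axis (col 0 of R) = (0.2500,-0.4330,-0.8660)
R[2][0] = -0.8660

-0.866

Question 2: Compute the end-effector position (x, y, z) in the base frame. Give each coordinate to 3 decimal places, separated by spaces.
after link 1: o_1 = (0.5000, -0.8660, 0.0000)
after link 2: o_2 = (1.6160, -0.7990, -0.8660)

1.616 -0.799 -0.866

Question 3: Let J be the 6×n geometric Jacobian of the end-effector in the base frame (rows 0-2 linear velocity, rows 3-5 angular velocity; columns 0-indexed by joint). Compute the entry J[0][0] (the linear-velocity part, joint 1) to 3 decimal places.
0.799

axis z_0 = ẑ; lever o_n−o_0 = (1.6160,-0.7990,-0.8660)
cross product → J_v[:, 0] = (0.7990,1.6160,-0.0000)
J_ω[:, 0] = z_0
entry J[0][0] = 0.7990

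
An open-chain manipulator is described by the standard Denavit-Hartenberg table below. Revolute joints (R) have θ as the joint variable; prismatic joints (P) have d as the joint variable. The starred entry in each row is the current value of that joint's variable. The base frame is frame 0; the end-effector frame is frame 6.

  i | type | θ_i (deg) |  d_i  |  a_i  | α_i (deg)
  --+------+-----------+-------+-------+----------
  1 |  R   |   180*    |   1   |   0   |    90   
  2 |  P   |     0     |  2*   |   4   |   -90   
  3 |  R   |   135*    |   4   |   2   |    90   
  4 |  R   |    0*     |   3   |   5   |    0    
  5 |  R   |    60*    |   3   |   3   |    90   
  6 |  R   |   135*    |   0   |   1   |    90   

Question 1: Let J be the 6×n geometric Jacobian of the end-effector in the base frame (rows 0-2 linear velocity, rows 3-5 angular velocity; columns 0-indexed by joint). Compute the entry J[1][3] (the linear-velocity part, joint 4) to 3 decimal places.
axis z_3 = (-0.7071,-0.7071,0.0000); lever o_n−o_3 = (-0.3964,-9.0888,1.9857)
cross product → J_v[:, 3] = (-1.4041,1.4041,6.1464)
J_ω[:, 3] = z_3
entry J[1][3] = 1.4041

1.404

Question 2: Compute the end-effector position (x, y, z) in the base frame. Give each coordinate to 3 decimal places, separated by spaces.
-2.982 -8.503 6.986

after link 1: o_1 = (0.0000, 0.0000, 1.0000)
after link 2: o_2 = (-4.0000, 2.0000, 1.0000)
after link 3: o_3 = (-2.5858, 0.5858, 5.0000)
after link 4: o_4 = (-1.1716, -5.0711, 5.0000)
after link 5: o_5 = (-2.2322, -8.2530, 7.5981)
after link 6: o_6 = (-2.9822, -8.5030, 6.9857)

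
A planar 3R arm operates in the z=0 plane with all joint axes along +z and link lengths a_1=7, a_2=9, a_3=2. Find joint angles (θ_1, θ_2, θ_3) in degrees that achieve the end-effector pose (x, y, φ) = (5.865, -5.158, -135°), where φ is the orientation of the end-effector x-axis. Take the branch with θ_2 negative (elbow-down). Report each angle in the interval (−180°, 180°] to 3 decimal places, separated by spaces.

wrist centre = target − a_3·(cos φ, sin φ) = (7.2792, -3.7438)
cos θ_2 = (67.0029−7²−9²)/(2·7·9) = -0.5000; θ_2 = -119.9985° (elbow-down)
β = atan2(-3.7438,7.2792) = -27.2173°; ψ = atan2(-7.7943,2.5002) = -72.2152°
θ_1 = β − ψ = 44.9979°
θ_3 = φ − θ_1 − θ_2 = -59.9994° (wrapped to (-180°,180°])

44.998 -119.998 -59.999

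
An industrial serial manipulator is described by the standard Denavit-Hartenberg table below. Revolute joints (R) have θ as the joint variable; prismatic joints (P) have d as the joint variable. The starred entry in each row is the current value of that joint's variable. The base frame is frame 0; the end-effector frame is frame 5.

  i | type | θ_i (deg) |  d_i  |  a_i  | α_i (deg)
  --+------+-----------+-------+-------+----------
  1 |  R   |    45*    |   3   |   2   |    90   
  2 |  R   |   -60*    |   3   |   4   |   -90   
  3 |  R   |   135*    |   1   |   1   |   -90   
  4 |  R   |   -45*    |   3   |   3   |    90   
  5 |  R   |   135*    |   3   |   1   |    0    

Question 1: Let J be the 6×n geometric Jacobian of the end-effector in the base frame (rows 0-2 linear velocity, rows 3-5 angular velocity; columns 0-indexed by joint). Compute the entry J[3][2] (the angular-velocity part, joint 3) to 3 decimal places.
0.612

axis z_2 = (0.6124,0.6124,0.5000); lever o_n−o_2 = (3.4560,0.2489,4.9476)
cross product → J_v[:, 2] = (2.9053,-1.3018,-1.9639)
J_ω[:, 2] = z_2
entry J[3][2] = 0.6124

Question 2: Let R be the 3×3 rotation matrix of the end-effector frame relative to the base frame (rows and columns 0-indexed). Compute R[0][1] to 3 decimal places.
-0.108

End-effector y-axis (col 1 of R) = (-0.1080,0.0991,-0.9892)
R[0][1] = -0.1080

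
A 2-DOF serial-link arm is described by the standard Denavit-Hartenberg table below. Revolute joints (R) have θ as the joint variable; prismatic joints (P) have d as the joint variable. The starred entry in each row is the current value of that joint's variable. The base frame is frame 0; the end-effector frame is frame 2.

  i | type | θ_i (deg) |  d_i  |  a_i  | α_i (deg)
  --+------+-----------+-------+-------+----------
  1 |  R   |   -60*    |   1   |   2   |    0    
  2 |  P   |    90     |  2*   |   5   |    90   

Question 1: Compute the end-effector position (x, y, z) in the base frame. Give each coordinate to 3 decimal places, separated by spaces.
5.330 0.768 3.000

after link 1: o_1 = (1.0000, -1.7321, 1.0000)
after link 2: o_2 = (5.3301, 0.7679, 3.0000)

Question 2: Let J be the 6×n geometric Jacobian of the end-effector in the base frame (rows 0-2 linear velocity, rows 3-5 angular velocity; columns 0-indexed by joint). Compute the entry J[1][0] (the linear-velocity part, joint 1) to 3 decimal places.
axis z_0 = ẑ; lever o_n−o_0 = (5.3301,0.7679,3.0000)
cross product → J_v[:, 0] = (-0.7679,5.3301,0.0000)
J_ω[:, 0] = z_0
entry J[1][0] = 5.3301

5.330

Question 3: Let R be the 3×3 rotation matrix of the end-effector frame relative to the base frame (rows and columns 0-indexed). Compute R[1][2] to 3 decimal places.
End-effector z-axis (col 2 of R) = (0.5000,-0.8660,0.0000)
R[1][2] = -0.8660

-0.866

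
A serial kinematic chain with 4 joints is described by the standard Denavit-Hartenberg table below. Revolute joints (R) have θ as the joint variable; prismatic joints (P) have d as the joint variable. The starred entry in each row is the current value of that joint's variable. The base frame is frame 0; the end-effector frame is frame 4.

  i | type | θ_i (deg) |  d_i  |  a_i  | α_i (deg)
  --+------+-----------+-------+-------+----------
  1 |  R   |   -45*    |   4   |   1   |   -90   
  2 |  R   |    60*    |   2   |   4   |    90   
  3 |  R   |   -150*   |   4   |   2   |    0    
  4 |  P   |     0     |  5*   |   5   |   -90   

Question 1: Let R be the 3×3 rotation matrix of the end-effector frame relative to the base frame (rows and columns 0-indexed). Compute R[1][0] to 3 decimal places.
End-effector x-axis (col 0 of R) = (-0.6597,-0.0474,0.7500)
R[1][0] = -0.0474

-0.047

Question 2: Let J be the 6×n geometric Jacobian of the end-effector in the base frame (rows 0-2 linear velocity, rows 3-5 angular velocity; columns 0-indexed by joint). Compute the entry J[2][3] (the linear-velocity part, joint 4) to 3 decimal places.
0.500

prismatic axis z_3 = (0.6124,-0.6124,0.5000)
J_v[:, 3] = z_3; J_ω[:, 3] = (0,0,0)
entry J[2][3] = 0.5000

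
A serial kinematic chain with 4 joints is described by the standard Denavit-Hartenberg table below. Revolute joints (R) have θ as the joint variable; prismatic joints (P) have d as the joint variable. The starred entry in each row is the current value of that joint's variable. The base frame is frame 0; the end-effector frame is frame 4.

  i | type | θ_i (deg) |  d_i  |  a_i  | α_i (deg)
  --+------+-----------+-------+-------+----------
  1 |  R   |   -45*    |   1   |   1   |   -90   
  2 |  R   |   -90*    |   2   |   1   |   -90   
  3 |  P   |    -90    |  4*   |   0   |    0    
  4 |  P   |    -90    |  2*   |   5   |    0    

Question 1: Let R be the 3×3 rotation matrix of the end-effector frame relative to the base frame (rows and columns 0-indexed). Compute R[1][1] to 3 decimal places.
0.707

End-effector y-axis (col 1 of R) = (0.7071,0.7071,0.0000)
R[1][1] = 0.7071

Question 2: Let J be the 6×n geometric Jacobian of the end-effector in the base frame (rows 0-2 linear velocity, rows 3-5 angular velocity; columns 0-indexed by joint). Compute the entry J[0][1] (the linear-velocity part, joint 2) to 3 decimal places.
-2.828

axis z_1 = (0.7071,0.7071,0.0000); lever o_n−o_1 = (5.6569,-2.8284,-4.0000)
cross product → J_v[:, 1] = (-2.8284,2.8284,-6.0000)
J_ω[:, 1] = z_1
entry J[0][1] = -2.8284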